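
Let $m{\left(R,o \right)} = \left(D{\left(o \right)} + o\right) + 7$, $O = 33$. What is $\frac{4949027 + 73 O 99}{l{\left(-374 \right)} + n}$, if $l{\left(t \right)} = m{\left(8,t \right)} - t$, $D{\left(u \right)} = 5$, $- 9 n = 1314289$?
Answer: $- \frac{46687662}{1314181} \approx -35.526$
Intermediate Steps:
$n = - \frac{1314289}{9}$ ($n = \left(- \frac{1}{9}\right) 1314289 = - \frac{1314289}{9} \approx -1.4603 \cdot 10^{5}$)
$m{\left(R,o \right)} = 12 + o$ ($m{\left(R,o \right)} = \left(5 + o\right) + 7 = 12 + o$)
$l{\left(t \right)} = 12$ ($l{\left(t \right)} = \left(12 + t\right) - t = 12$)
$\frac{4949027 + 73 O 99}{l{\left(-374 \right)} + n} = \frac{4949027 + 73 \cdot 33 \cdot 99}{12 - \frac{1314289}{9}} = \frac{4949027 + 2409 \cdot 99}{- \frac{1314181}{9}} = \left(4949027 + 238491\right) \left(- \frac{9}{1314181}\right) = 5187518 \left(- \frac{9}{1314181}\right) = - \frac{46687662}{1314181}$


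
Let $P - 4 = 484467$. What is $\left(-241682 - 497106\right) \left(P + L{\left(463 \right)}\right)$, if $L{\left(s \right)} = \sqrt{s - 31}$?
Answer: $-357921361148 - 8865456 \sqrt{3} \approx -3.5794 \cdot 10^{11}$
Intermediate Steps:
$L{\left(s \right)} = \sqrt{-31 + s}$
$P = 484471$ ($P = 4 + 484467 = 484471$)
$\left(-241682 - 497106\right) \left(P + L{\left(463 \right)}\right) = \left(-241682 - 497106\right) \left(484471 + \sqrt{-31 + 463}\right) = \left(-241682 - 497106\right) \left(484471 + \sqrt{432}\right) = \left(-241682 - 497106\right) \left(484471 + 12 \sqrt{3}\right) = - 738788 \left(484471 + 12 \sqrt{3}\right) = -357921361148 - 8865456 \sqrt{3}$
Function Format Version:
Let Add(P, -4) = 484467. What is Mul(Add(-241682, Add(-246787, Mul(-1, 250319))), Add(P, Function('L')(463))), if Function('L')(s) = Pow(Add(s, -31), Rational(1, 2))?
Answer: Add(-357921361148, Mul(-8865456, Pow(3, Rational(1, 2)))) ≈ -3.5794e+11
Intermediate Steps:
Function('L')(s) = Pow(Add(-31, s), Rational(1, 2))
P = 484471 (P = Add(4, 484467) = 484471)
Mul(Add(-241682, Add(-246787, Mul(-1, 250319))), Add(P, Function('L')(463))) = Mul(Add(-241682, Add(-246787, Mul(-1, 250319))), Add(484471, Pow(Add(-31, 463), Rational(1, 2)))) = Mul(Add(-241682, Add(-246787, -250319)), Add(484471, Pow(432, Rational(1, 2)))) = Mul(Add(-241682, -497106), Add(484471, Mul(12, Pow(3, Rational(1, 2))))) = Mul(-738788, Add(484471, Mul(12, Pow(3, Rational(1, 2))))) = Add(-357921361148, Mul(-8865456, Pow(3, Rational(1, 2))))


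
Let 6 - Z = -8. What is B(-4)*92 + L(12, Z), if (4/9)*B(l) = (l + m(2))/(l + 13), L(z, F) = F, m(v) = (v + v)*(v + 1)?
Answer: 198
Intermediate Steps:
m(v) = 2*v*(1 + v) (m(v) = (2*v)*(1 + v) = 2*v*(1 + v))
Z = 14 (Z = 6 - 1*(-8) = 6 + 8 = 14)
B(l) = 9*(12 + l)/(4*(13 + l)) (B(l) = 9*((l + 2*2*(1 + 2))/(l + 13))/4 = 9*((l + 2*2*3)/(13 + l))/4 = 9*((l + 12)/(13 + l))/4 = 9*((12 + l)/(13 + l))/4 = 9*(12 + l)/(4*(13 + l)))
B(-4)*92 + L(12, Z) = (9*(12 - 4)/(4*(13 - 4)))*92 + 14 = ((9/4)*8/9)*92 + 14 = ((9/4)*(⅑)*8)*92 + 14 = 2*92 + 14 = 184 + 14 = 198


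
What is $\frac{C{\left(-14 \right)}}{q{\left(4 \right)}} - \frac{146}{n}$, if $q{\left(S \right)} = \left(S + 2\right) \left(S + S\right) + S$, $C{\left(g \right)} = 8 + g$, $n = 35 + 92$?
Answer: $- \frac{4177}{3302} \approx -1.265$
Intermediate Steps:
$n = 127$
$q{\left(S \right)} = S + 2 S \left(2 + S\right)$ ($q{\left(S \right)} = \left(2 + S\right) 2 S + S = 2 S \left(2 + S\right) + S = S + 2 S \left(2 + S\right)$)
$\frac{C{\left(-14 \right)}}{q{\left(4 \right)}} - \frac{146}{n} = \frac{8 - 14}{4 \left(5 + 2 \cdot 4\right)} - \frac{146}{127} = - \frac{6}{4 \left(5 + 8\right)} - \frac{146}{127} = - \frac{6}{4 \cdot 13} - \frac{146}{127} = - \frac{6}{52} - \frac{146}{127} = \left(-6\right) \frac{1}{52} - \frac{146}{127} = - \frac{3}{26} - \frac{146}{127} = - \frac{4177}{3302}$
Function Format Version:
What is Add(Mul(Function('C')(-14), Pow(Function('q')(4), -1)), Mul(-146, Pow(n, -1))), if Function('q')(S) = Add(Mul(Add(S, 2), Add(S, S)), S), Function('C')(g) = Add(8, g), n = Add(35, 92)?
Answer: Rational(-4177, 3302) ≈ -1.2650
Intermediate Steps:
n = 127
Function('q')(S) = Add(S, Mul(2, S, Add(2, S))) (Function('q')(S) = Add(Mul(Add(2, S), Mul(2, S)), S) = Add(Mul(2, S, Add(2, S)), S) = Add(S, Mul(2, S, Add(2, S))))
Add(Mul(Function('C')(-14), Pow(Function('q')(4), -1)), Mul(-146, Pow(n, -1))) = Add(Mul(Add(8, -14), Pow(Mul(4, Add(5, Mul(2, 4))), -1)), Mul(-146, Pow(127, -1))) = Add(Mul(-6, Pow(Mul(4, Add(5, 8)), -1)), Mul(-146, Rational(1, 127))) = Add(Mul(-6, Pow(Mul(4, 13), -1)), Rational(-146, 127)) = Add(Mul(-6, Pow(52, -1)), Rational(-146, 127)) = Add(Mul(-6, Rational(1, 52)), Rational(-146, 127)) = Add(Rational(-3, 26), Rational(-146, 127)) = Rational(-4177, 3302)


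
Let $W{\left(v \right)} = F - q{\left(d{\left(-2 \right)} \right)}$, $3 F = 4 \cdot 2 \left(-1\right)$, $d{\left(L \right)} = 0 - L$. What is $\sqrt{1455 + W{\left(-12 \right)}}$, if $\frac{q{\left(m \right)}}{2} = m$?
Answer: $\frac{\sqrt{13035}}{3} \approx 38.057$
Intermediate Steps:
$d{\left(L \right)} = - L$
$F = - \frac{8}{3}$ ($F = \frac{4 \cdot 2 \left(-1\right)}{3} = \frac{8 \left(-1\right)}{3} = \frac{1}{3} \left(-8\right) = - \frac{8}{3} \approx -2.6667$)
$q{\left(m \right)} = 2 m$
$W{\left(v \right)} = - \frac{20}{3}$ ($W{\left(v \right)} = - \frac{8}{3} - 2 \left(\left(-1\right) \left(-2\right)\right) = - \frac{8}{3} - 2 \cdot 2 = - \frac{8}{3} - 4 = - \frac{20}{3}$)
$\sqrt{1455 + W{\left(-12 \right)}} = \sqrt{1455 - \frac{20}{3}} = \sqrt{\frac{4345}{3}} = \frac{\sqrt{13035}}{3}$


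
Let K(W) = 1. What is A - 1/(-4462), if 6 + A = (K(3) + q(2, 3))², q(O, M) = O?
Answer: 13387/4462 ≈ 3.0002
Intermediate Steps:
A = 3 (A = -6 + (1 + 2)² = -6 + 3² = -6 + 9 = 3)
A - 1/(-4462) = 3 - 1/(-4462) = 3 - 1*(-1/4462) = 3 + 1/4462 = 13387/4462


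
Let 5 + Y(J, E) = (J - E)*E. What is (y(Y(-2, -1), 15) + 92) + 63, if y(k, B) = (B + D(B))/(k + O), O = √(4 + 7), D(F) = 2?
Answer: 707/5 - 17*√11/5 ≈ 130.12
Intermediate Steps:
O = √11 ≈ 3.3166
Y(J, E) = -5 + E*(J - E) (Y(J, E) = -5 + (J - E)*E = -5 + E*(J - E))
y(k, B) = (2 + B)/(k + √11) (y(k, B) = (B + 2)/(k + √11) = (2 + B)/(k + √11))
(y(Y(-2, -1), 15) + 92) + 63 = ((2 + 15)/((-5 - 1*(-1)² - 1*(-2)) + √11) + 92) + 63 = (17/((-5 - 1*1 + 2) + √11) + 92) + 63 = (17/((-5 - 1 + 2) + √11) + 92) + 63 = (17/(-4 + √11) + 92) + 63 = (92 + 17/(-4 + √11)) + 63 = 155 + 17/(-4 + √11)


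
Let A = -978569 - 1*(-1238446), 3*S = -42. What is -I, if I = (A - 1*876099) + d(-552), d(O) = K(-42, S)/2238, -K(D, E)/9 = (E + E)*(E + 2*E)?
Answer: 229852570/373 ≈ 6.1623e+5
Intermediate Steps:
S = -14 (S = (1/3)*(-42) = -14)
A = 259877 (A = -978569 + 1238446 = 259877)
K(D, E) = -54*E**2 (K(D, E) = -9*(E + E)*(E + 2*E) = -9*2*E*3*E = -54*E**2)
d(O) = -1764/373 (d(O) = -54*(-14)**2/2238 = -54*196*(1/2238) = -10584*1/2238 = -1764/373)
I = -229852570/373 (I = (259877 - 1*876099) - 1764/373 = (259877 - 876099) - 1764/373 = -616222 - 1764/373 = -229852570/373 ≈ -6.1623e+5)
-I = -1*(-229852570/373) = 229852570/373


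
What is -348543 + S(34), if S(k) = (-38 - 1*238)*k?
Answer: -357927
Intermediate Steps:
S(k) = -276*k (S(k) = (-38 - 238)*k = -276*k)
-348543 + S(34) = -348543 - 276*34 = -348543 - 9384 = -357927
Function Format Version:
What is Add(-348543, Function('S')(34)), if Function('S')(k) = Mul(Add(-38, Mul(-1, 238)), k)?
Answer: -357927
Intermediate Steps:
Function('S')(k) = Mul(-276, k) (Function('S')(k) = Mul(Add(-38, -238), k) = Mul(-276, k))
Add(-348543, Function('S')(34)) = Add(-348543, Mul(-276, 34)) = Add(-348543, -9384) = -357927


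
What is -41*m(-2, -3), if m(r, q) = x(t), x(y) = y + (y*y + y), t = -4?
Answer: -328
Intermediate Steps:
x(y) = y² + 2*y (x(y) = y + (y² + y) = y + (y + y²) = y² + 2*y)
m(r, q) = 8 (m(r, q) = -4*(2 - 4) = -4*(-2) = 8)
-41*m(-2, -3) = -41*8 = -328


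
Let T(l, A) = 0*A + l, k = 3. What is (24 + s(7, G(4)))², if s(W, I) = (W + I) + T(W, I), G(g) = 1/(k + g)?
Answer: 71289/49 ≈ 1454.9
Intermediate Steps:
T(l, A) = l (T(l, A) = 0 + l = l)
G(g) = 1/(3 + g)
s(W, I) = I + 2*W (s(W, I) = (W + I) + W = (I + W) + W = I + 2*W)
(24 + s(7, G(4)))² = (24 + (1/(3 + 4) + 2*7))² = (24 + (1/7 + 14))² = (24 + (⅐ + 14))² = (24 + 99/7)² = (267/7)² = 71289/49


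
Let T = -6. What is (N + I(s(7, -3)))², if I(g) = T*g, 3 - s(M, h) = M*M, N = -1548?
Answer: 1617984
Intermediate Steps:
s(M, h) = 3 - M² (s(M, h) = 3 - M*M = 3 - M²)
I(g) = -6*g
(N + I(s(7, -3)))² = (-1548 - 6*(3 - 1*7²))² = (-1548 - 6*(3 - 1*49))² = (-1548 - 6*(3 - 49))² = (-1548 - 6*(-46))² = (-1548 + 276)² = (-1272)² = 1617984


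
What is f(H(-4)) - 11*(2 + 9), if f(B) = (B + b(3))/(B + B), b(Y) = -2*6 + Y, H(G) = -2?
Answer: -473/4 ≈ -118.25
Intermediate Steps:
b(Y) = -12 + Y
f(B) = (-9 + B)/(2*B) (f(B) = (B + (-12 + 3))/(B + B) = (B - 9)/((2*B)) = (-9 + B)*(1/(2*B)) = (-9 + B)/(2*B))
f(H(-4)) - 11*(2 + 9) = (½)*(-9 - 2)/(-2) - 11*(2 + 9) = (½)*(-½)*(-11) - 11*11 = 11/4 - 1*121 = 11/4 - 121 = -473/4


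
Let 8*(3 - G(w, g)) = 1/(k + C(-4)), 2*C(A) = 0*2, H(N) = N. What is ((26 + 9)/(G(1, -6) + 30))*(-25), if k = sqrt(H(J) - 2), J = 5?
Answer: -5544000/209087 - 7000*sqrt(3)/209087 ≈ -26.573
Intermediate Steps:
C(A) = 0 (C(A) = (0*2)/2 = (1/2)*0 = 0)
k = sqrt(3) (k = sqrt(5 - 2) = sqrt(3) ≈ 1.7320)
G(w, g) = 3 - sqrt(3)/24 (G(w, g) = 3 - 1/(8*(sqrt(3) + 0)) = 3 - sqrt(3)/3/8 = 3 - sqrt(3)/24)
((26 + 9)/(G(1, -6) + 30))*(-25) = ((26 + 9)/((3 - sqrt(3)/24) + 30))*(-25) = (35/(33 - sqrt(3)/24))*(-25) = -875/(33 - sqrt(3)/24)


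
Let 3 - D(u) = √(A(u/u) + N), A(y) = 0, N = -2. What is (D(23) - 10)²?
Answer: (7 + I*√2)² ≈ 47.0 + 19.799*I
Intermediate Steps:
D(u) = 3 - I*√2 (D(u) = 3 - √(0 - 2) = 3 - √(-2) = 3 - I*√2)
(D(23) - 10)² = ((3 - I*√2) - 10)² = (-7 - I*√2)²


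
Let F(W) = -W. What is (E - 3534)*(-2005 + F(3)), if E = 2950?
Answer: 1172672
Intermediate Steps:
(E - 3534)*(-2005 + F(3)) = (2950 - 3534)*(-2005 - 1*3) = -584*(-2005 - 3) = -584*(-2008) = 1172672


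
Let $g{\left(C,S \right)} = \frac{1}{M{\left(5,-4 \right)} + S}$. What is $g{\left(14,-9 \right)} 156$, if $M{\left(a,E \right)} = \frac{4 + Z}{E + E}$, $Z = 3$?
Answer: $- \frac{1248}{79} \approx -15.797$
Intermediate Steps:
$M{\left(a,E \right)} = \frac{7}{2 E}$ ($M{\left(a,E \right)} = \frac{4 + 3}{E + E} = \frac{7}{2 E}$)
$g{\left(C,S \right)} = \frac{1}{- \frac{7}{8} + S}$ ($g{\left(C,S \right)} = \frac{1}{\frac{7}{2 \left(-4\right)} + S} = \frac{1}{\frac{7}{2} \left(- \frac{1}{4}\right) + S} = \frac{1}{- \frac{7}{8} + S}$)
$g{\left(14,-9 \right)} 156 = \frac{8}{-7 + 8 \left(-9\right)} 156 = \frac{8}{-7 - 72} \cdot 156 = \frac{8}{-79} \cdot 156 = 8 \left(- \frac{1}{79}\right) 156 = \left(- \frac{8}{79}\right) 156 = - \frac{1248}{79}$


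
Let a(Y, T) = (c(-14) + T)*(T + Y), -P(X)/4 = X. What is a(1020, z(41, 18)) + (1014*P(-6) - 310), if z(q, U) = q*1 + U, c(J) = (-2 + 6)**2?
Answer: 104951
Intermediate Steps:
P(X) = -4*X
c(J) = 16 (c(J) = 4**2 = 16)
z(q, U) = U + q (z(q, U) = q + U = U + q)
a(Y, T) = (16 + T)*(T + Y)
a(1020, z(41, 18)) + (1014*P(-6) - 310) = ((18 + 41)**2 + 16*(18 + 41) + 16*1020 + (18 + 41)*1020) + (1014*(-4*(-6)) - 310) = (59**2 + 16*59 + 16320 + 59*1020) + (1014*24 - 310) = (3481 + 944 + 16320 + 60180) + (24336 - 310) = 80925 + 24026 = 104951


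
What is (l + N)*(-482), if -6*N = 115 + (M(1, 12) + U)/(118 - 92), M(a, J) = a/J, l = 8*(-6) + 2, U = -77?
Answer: 2244433/72 ≈ 31173.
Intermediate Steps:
l = -46 (l = -48 + 2 = -46)
N = -2689/144 (N = -(115 + (1/12 - 77)/(118 - 92))/6 = -(115 + (1*(1/12) - 77)/26)/6 = -(115 + (1/12 - 77)*(1/26))/6 = -(115 - 923/12*1/26)/6 = -(115 - 71/24)/6 = -1/6*2689/24 = -2689/144 ≈ -18.674)
(l + N)*(-482) = (-46 - 2689/144)*(-482) = -9313/144*(-482) = 2244433/72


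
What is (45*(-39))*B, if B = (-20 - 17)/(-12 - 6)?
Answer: -7215/2 ≈ -3607.5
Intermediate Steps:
B = 37/18 (B = -37/(-18) = -37*(-1/18) = 37/18 ≈ 2.0556)
(45*(-39))*B = (45*(-39))*(37/18) = -1755*37/18 = -7215/2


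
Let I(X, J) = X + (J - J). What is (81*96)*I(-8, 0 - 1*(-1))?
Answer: -62208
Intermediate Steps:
I(X, J) = X (I(X, J) = X + 0 = X)
(81*96)*I(-8, 0 - 1*(-1)) = (81*96)*(-8) = 7776*(-8) = -62208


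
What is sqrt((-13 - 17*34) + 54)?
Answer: I*sqrt(537) ≈ 23.173*I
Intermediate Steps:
sqrt((-13 - 17*34) + 54) = sqrt((-13 - 578) + 54) = sqrt(-591 + 54) = sqrt(-537) = I*sqrt(537)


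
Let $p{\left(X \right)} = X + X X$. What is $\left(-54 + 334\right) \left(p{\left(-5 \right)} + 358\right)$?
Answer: $105840$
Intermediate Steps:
$p{\left(X \right)} = X + X^{2}$
$\left(-54 + 334\right) \left(p{\left(-5 \right)} + 358\right) = \left(-54 + 334\right) \left(- 5 \left(1 - 5\right) + 358\right) = 280 \left(\left(-5\right) \left(-4\right) + 358\right) = 280 \left(20 + 358\right) = 280 \cdot 378 = 105840$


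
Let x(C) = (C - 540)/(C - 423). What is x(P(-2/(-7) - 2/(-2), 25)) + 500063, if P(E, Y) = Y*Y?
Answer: 101012811/202 ≈ 5.0006e+5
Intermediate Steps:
P(E, Y) = Y**2
x(C) = (-540 + C)/(-423 + C)
x(P(-2/(-7) - 2/(-2), 25)) + 500063 = (-540 + 25**2)/(-423 + 25**2) + 500063 = (-540 + 625)/(-423 + 625) + 500063 = 85/202 + 500063 = 101012811/202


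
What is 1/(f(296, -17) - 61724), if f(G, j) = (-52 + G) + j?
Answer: -1/61497 ≈ -1.6261e-5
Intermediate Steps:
f(G, j) = -52 + G + j
1/(f(296, -17) - 61724) = 1/((-52 + 296 - 17) - 61724) = 1/(227 - 61724) = 1/(-61497) = -1/61497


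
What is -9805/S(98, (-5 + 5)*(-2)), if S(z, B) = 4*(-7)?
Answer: 9805/28 ≈ 350.18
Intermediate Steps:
S(z, B) = -28
-9805/S(98, (-5 + 5)*(-2)) = -9805/(-28) = -9805*(-1/28) = 9805/28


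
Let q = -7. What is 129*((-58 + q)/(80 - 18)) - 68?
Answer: -12601/62 ≈ -203.24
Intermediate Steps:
129*((-58 + q)/(80 - 18)) - 68 = 129*((-58 - 7)/(80 - 18)) - 68 = 129*(-65/62) - 68 = -8385/62 - 68 = -12601/62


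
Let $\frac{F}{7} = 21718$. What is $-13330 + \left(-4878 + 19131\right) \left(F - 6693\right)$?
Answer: $2071417919$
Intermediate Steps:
$F = 152026$ ($F = 7 \cdot 21718 = 152026$)
$-13330 + \left(-4878 + 19131\right) \left(F - 6693\right) = -13330 + \left(-4878 + 19131\right) \left(152026 - 6693\right) = -13330 + 14253 \cdot 145333 = -13330 + 2071431249 = 2071417919$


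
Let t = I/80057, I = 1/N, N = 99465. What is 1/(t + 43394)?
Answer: 7962869505/345540759299971 ≈ 2.3045e-5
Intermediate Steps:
I = 1/99465 ≈ 1.0054e-5
t = 1/7962869505 (t = (1/99465)/80057 = (1/99465)*(1/80057) = 1/7962869505 ≈ 1.2558e-10)
1/(t + 43394) = 1/(1/7962869505 + 43394) = 1/(345540759299971/7962869505) = 7962869505/345540759299971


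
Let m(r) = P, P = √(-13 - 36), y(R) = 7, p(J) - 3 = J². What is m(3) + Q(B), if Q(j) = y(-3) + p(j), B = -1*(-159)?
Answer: 25291 + 7*I ≈ 25291.0 + 7.0*I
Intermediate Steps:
p(J) = 3 + J²
B = 159
Q(j) = 10 + j² (Q(j) = 7 + (3 + j²) = 10 + j²)
P = 7*I (P = √(-49) = 7*I ≈ 7.0*I)
m(r) = 7*I
m(3) + Q(B) = 7*I + (10 + 159²) = 7*I + (10 + 25281) = 7*I + 25291 = 25291 + 7*I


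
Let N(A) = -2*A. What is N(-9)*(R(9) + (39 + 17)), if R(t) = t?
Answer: 1170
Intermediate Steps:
N(-9)*(R(9) + (39 + 17)) = (-2*(-9))*(9 + (39 + 17)) = 18*(9 + 56) = 18*65 = 1170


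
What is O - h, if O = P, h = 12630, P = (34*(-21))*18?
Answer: -25482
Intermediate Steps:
P = -12852 (P = -714*18 = -12852)
O = -12852
O - h = -12852 - 1*12630 = -12852 - 12630 = -25482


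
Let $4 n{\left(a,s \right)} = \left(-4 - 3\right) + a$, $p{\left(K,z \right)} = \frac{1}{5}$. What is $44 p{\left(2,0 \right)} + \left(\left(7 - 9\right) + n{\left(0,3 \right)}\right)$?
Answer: $\frac{101}{20} \approx 5.05$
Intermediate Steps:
$p{\left(K,z \right)} = \frac{1}{5}$
$n{\left(a,s \right)} = - \frac{7}{4} + \frac{a}{4}$ ($n{\left(a,s \right)} = \frac{\left(-4 - 3\right) + a}{4} = \frac{-7 + a}{4} = - \frac{7}{4} + \frac{a}{4}$)
$44 p{\left(2,0 \right)} + \left(\left(7 - 9\right) + n{\left(0,3 \right)}\right) = 44 \cdot \frac{1}{5} + \left(\left(7 - 9\right) + \left(- \frac{7}{4} + \frac{1}{4} \cdot 0\right)\right) = \frac{44}{5} + \left(-2 + \left(- \frac{7}{4} + 0\right)\right) = \frac{44}{5} - \frac{15}{4} = \frac{101}{20}$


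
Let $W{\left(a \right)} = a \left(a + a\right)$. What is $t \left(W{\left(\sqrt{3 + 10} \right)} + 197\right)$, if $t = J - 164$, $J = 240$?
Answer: $16948$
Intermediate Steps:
$t = 76$ ($t = 240 - 164 = 76$)
$W{\left(a \right)} = 2 a^{2}$ ($W{\left(a \right)} = a 2 a = 2 a^{2}$)
$t \left(W{\left(\sqrt{3 + 10} \right)} + 197\right) = 76 \left(2 \left(\sqrt{3 + 10}\right)^{2} + 197\right) = 76 \left(2 \left(\sqrt{13}\right)^{2} + 197\right) = 76 \left(2 \cdot 13 + 197\right) = 76 \left(26 + 197\right) = 76 \cdot 223 = 16948$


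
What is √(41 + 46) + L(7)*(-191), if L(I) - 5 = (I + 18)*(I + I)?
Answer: -67805 + √87 ≈ -67796.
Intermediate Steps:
L(I) = 5 + 2*I*(18 + I) (L(I) = 5 + (I + 18)*(I + I) = 5 + (18 + I)*(2*I) = 5 + 2*I*(18 + I))
√(41 + 46) + L(7)*(-191) = √(41 + 46) + (5 + 2*7² + 36*7)*(-191) = √87 + (5 + 2*49 + 252)*(-191) = √87 + (5 + 98 + 252)*(-191) = √87 + 355*(-191) = √87 - 67805 = -67805 + √87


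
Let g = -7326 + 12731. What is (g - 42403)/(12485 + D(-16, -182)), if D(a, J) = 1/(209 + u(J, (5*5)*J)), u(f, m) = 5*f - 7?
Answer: -26194584/8839379 ≈ -2.9634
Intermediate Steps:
u(f, m) = -7 + 5*f
g = 5405
D(a, J) = 1/(202 + 5*J) (D(a, J) = 1/(209 + (-7 + 5*J)) = 1/(202 + 5*J))
(g - 42403)/(12485 + D(-16, -182)) = (5405 - 42403)/(12485 + 1/(202 + 5*(-182))) = -36998/(12485 + 1/(202 - 910)) = -36998/(12485 + 1/(-708)) = -36998/(12485 - 1/708) = -36998/8839379/708 = -36998*708/8839379 = -26194584/8839379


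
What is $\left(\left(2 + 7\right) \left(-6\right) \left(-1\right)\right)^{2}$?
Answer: $2916$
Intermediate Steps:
$\left(\left(2 + 7\right) \left(-6\right) \left(-1\right)\right)^{2} = \left(9 \left(-6\right) \left(-1\right)\right)^{2} = \left(\left(-54\right) \left(-1\right)\right)^{2} = 54^{2} = 2916$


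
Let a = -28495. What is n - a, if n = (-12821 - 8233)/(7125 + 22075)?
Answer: 416016473/14600 ≈ 28494.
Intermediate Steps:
n = -10527/14600 (n = -21054/29200 = -21054*1/29200 = -10527/14600 ≈ -0.72103)
n - a = -10527/14600 - 1*(-28495) = -10527/14600 + 28495 = 416016473/14600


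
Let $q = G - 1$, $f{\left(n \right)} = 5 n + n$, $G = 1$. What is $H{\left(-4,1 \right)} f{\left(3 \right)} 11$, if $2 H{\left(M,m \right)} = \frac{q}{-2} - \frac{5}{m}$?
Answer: $-495$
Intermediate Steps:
$f{\left(n \right)} = 6 n$
$q = 0$ ($q = 1 - 1 = 0$)
$H{\left(M,m \right)} = - \frac{5}{2 m}$ ($H{\left(M,m \right)} = \frac{\frac{0}{-2} - \frac{5}{m}}{2} = \frac{0 \left(- \frac{1}{2}\right) - \frac{5}{m}}{2} = \frac{0 - \frac{5}{m}}{2} = \frac{\left(-5\right) \frac{1}{m}}{2} = - \frac{5}{2 m}$)
$H{\left(-4,1 \right)} f{\left(3 \right)} 11 = - \frac{5}{2 \cdot 1} \cdot 6 \cdot 3 \cdot 11 = \left(- \frac{5}{2}\right) 1 \cdot 18 \cdot 11 = \left(- \frac{5}{2}\right) 18 \cdot 11 = \left(-45\right) 11 = -495$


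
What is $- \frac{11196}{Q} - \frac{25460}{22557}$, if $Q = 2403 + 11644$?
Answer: $- \frac{610184792}{316858179} \approx -1.9257$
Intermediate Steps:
$Q = 14047$
$- \frac{11196}{Q} - \frac{25460}{22557} = - \frac{11196}{14047} - \frac{25460}{22557} = - \frac{610184792}{316858179}$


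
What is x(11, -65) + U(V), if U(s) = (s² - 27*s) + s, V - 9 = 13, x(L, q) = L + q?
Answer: -142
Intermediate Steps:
V = 22 (V = 9 + 13 = 22)
U(s) = s² - 26*s
x(11, -65) + U(V) = (11 - 65) + 22*(-26 + 22) = -54 + 22*(-4) = -54 - 88 = -142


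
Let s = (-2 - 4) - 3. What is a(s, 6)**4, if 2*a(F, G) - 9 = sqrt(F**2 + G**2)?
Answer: 9639/2 + 2673*sqrt(13)/2 ≈ 9638.3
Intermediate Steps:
s = -9 (s = -6 - 3 = -9)
a(F, G) = 9/2 + sqrt(F**2 + G**2)/2
a(s, 6)**4 = (9/2 + sqrt((-9)**2 + 6**2)/2)**4 = (9/2 + sqrt(81 + 36)/2)**4 = (9/2 + sqrt(117)/2)**4 = (9/2 + (3*sqrt(13))/2)**4 = (9/2 + 3*sqrt(13)/2)**4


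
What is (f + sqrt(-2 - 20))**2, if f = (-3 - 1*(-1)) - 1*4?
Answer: (6 - I*sqrt(22))**2 ≈ 14.0 - 56.285*I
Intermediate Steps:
f = -6 (f = (-3 + 1) - 4 = -2 - 4 = -6)
(f + sqrt(-2 - 20))**2 = (-6 + sqrt(-2 - 20))**2 = (-6 + sqrt(-22))**2 = (-6 + I*sqrt(22))**2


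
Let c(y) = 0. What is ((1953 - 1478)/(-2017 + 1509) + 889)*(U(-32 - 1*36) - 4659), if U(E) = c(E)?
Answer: -2101847283/508 ≈ -4.1375e+6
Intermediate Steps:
U(E) = 0
((1953 - 1478)/(-2017 + 1509) + 889)*(U(-32 - 1*36) - 4659) = ((1953 - 1478)/(-2017 + 1509) + 889)*(0 - 4659) = (475/(-508) + 889)*(-4659) = (475*(-1/508) + 889)*(-4659) = (-475/508 + 889)*(-4659) = (451137/508)*(-4659) = -2101847283/508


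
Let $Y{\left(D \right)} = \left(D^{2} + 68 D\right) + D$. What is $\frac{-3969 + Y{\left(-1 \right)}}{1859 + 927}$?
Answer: $- \frac{4037}{2786} \approx -1.449$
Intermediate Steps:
$Y{\left(D \right)} = D^{2} + 69 D$
$\frac{-3969 + Y{\left(-1 \right)}}{1859 + 927} = \frac{-3969 - \left(69 - 1\right)}{1859 + 927} = \frac{-3969 - 68}{2786} = \left(-3969 - 68\right) \frac{1}{2786} = \left(-4037\right) \frac{1}{2786} = - \frac{4037}{2786}$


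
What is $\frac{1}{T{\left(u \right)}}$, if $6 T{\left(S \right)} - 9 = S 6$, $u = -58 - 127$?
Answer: $- \frac{2}{367} \approx -0.0054496$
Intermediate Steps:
$u = -185$ ($u = -58 - 127 = -185$)
$T{\left(S \right)} = \frac{3}{2} + S$ ($T{\left(S \right)} = \frac{3}{2} + \frac{S 6}{6} = \frac{3}{2} + \frac{6 S}{6} = \frac{3}{2} + S$)
$\frac{1}{T{\left(u \right)}} = \frac{1}{\frac{3}{2} - 185} = \frac{1}{- \frac{367}{2}} = - \frac{2}{367}$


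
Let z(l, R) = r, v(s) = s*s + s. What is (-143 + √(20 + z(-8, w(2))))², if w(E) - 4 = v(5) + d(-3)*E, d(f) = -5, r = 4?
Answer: 20473 - 572*√6 ≈ 19072.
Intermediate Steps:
v(s) = s + s² (v(s) = s² + s = s + s²)
w(E) = 34 - 5*E (w(E) = 4 + (5*(1 + 5) - 5*E) = 4 + (5*6 - 5*E) = 4 + (30 - 5*E) = 34 - 5*E)
z(l, R) = 4
(-143 + √(20 + z(-8, w(2))))² = (-143 + √(20 + 4))² = (-143 + √24)² = (-143 + 2*√6)²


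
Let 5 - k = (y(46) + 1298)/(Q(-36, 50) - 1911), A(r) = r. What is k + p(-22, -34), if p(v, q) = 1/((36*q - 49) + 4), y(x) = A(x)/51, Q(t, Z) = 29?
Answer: 115495574/20300193 ≈ 5.6894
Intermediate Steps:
y(x) = x/51
p(v, q) = 1/(-45 + 36*q) (p(v, q) = 1/((-49 + 36*q) + 4) = 1/(-45 + 36*q))
k = 273077/47991 (k = 5 - ((1/51)*46 + 1298)/(29 - 1911) = 5 - (46/51 + 1298)/(-1882) = 5 - 66244*(-1)/(51*1882) = 5 - 1*(-33122/47991) = 5 + 33122/47991 = 273077/47991 ≈ 5.6902)
k + p(-22, -34) = 273077/47991 + 1/(9*(-5 + 4*(-34))) = 273077/47991 + 1/(9*(-5 - 136)) = 273077/47991 + (⅑)/(-141) = 273077/47991 + (⅑)*(-1/141) = 273077/47991 - 1/1269 = 115495574/20300193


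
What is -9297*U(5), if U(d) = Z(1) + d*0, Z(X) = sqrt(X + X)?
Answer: -9297*sqrt(2) ≈ -13148.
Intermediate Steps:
Z(X) = sqrt(2)*sqrt(X) (Z(X) = sqrt(2*X) = sqrt(2)*sqrt(X))
U(d) = sqrt(2) (U(d) = sqrt(2)*sqrt(1) + d*0 = sqrt(2)*1 + 0 = sqrt(2) + 0 = sqrt(2))
-9297*U(5) = -9297*sqrt(2)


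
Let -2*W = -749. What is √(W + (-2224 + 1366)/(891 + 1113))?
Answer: √10432490/167 ≈ 19.341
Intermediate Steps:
W = 749/2 (W = -½*(-749) = 749/2 ≈ 374.50)
√(W + (-2224 + 1366)/(891 + 1113)) = √(749/2 + (-2224 + 1366)/(891 + 1113)) = √(749/2 - 858/2004) = √(749/2 - 858*1/2004) = √(749/2 - 143/334) = √(62470/167) = √10432490/167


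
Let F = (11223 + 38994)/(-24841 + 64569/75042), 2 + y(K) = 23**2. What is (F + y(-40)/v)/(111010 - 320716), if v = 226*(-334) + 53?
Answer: 95078446143655/9828741175991040786 ≈ 9.6735e-6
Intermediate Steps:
v = -75431 (v = -75484 + 53 = -75431)
y(K) = 527 (y(K) = -2 + 23**2 = -2 + 529 = 527)
F = -1256128038/621351251 (F = 50217/(-24841 + 64569*(1/75042)) = 50217/(-24841 + 21523/25014) = 50217/(-621351251/25014) = 50217*(-25014/621351251) = -1256128038/621351251 ≈ -2.0216)
(F + y(-40)/v)/(111010 - 320716) = (-1256128038/621351251 + 527/(-75431))/(111010 - 320716) = (-1256128038/621351251 + 527*(-1/75431))/(-209706) = (-1256128038/621351251 - 527/75431)*(-1/209706) = -95078446143655/46869146214181*(-1/209706) = 95078446143655/9828741175991040786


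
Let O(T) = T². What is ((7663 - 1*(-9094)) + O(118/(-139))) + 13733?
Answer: 589111214/19321 ≈ 30491.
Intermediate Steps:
((7663 - 1*(-9094)) + O(118/(-139))) + 13733 = ((7663 - 1*(-9094)) + (118/(-139))²) + 13733 = ((7663 + 9094) + (118*(-1/139))²) + 13733 = (16757 + (-118/139)²) + 13733 = (16757 + 13924/19321) + 13733 = 323775921/19321 + 13733 = 589111214/19321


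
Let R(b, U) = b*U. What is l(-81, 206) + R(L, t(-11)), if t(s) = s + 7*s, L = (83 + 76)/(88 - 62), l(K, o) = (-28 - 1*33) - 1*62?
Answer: -8595/13 ≈ -661.15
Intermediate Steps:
l(K, o) = -123 (l(K, o) = (-28 - 33) - 62 = -61 - 62 = -123)
L = 159/26 ≈ 6.1154
t(s) = 8*s
R(b, U) = U*b
l(-81, 206) + R(L, t(-11)) = -123 + (8*(-11))*(159/26) = -123 - 88*159/26 = -123 - 6996/13 = -8595/13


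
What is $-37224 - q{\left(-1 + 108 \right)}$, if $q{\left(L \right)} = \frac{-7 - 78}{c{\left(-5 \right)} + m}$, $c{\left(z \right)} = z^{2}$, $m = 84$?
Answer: $- \frac{4057331}{109} \approx -37223.0$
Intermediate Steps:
$q{\left(L \right)} = - \frac{85}{109}$ ($q{\left(L \right)} = \frac{-7 - 78}{\left(-5\right)^{2} + 84} = - \frac{85}{25 + 84} = - \frac{85}{109}$)
$-37224 - q{\left(-1 + 108 \right)} = -37224 - - \frac{85}{109} = -37224 + \frac{85}{109} = - \frac{4057331}{109}$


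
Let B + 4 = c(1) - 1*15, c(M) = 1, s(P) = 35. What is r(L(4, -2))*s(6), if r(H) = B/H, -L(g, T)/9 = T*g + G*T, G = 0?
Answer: -35/4 ≈ -8.7500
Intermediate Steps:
L(g, T) = -9*T*g (L(g, T) = -9*(T*g + 0*T) = -9*(T*g + 0) = -9*T*g)
B = -18 (B = -4 + (1 - 1*15) = -4 + (1 - 15) = -4 - 14 = -18)
r(H) = -18/H
r(L(4, -2))*s(6) = -18/((-9*(-2)*4))*35 = -18/72*35 = -18*1/72*35 = -¼*35 = -35/4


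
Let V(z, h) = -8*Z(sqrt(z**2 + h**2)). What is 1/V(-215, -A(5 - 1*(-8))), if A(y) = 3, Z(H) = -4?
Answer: 1/32 ≈ 0.031250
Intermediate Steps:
V(z, h) = 32 (V(z, h) = -8*(-4) = 32)
1/V(-215, -A(5 - 1*(-8))) = 1/32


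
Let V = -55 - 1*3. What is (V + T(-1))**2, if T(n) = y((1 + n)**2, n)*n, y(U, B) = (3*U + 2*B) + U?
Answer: 3136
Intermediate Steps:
V = -58 (V = -55 - 3 = -58)
y(U, B) = 2*B + 4*U (y(U, B) = (2*B + 3*U) + U = 2*B + 4*U)
T(n) = n*(2*n + 4*(1 + n)**2) (T(n) = (2*n + 4*(1 + n)**2)*n = n*(2*n + 4*(1 + n)**2))
(V + T(-1))**2 = (-58 + 2*(-1)*(-1 + 2*(1 - 1)**2))**2 = (-58 + 2*(-1)*(-1 + 2*0**2))**2 = (-58 + 2*(-1)*(-1 + 2*0))**2 = (-58 + 2*(-1)*(-1 + 0))**2 = (-58 + 2*(-1)*(-1))**2 = (-58 + 2)**2 = (-56)**2 = 3136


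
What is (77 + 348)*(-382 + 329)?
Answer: -22525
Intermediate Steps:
(77 + 348)*(-382 + 329) = 425*(-53) = -22525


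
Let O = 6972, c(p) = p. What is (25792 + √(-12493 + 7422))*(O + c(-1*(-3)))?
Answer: 179899200 + 6975*I*√5071 ≈ 1.799e+8 + 4.967e+5*I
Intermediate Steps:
(25792 + √(-12493 + 7422))*(O + c(-1*(-3))) = (25792 + √(-12493 + 7422))*(6972 - 1*(-3)) = (25792 + √(-5071))*(6972 + 3) = (25792 + I*√5071)*6975 = 179899200 + 6975*I*√5071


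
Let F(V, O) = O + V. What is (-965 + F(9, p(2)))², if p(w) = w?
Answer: 910116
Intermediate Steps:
(-965 + F(9, p(2)))² = (-965 + (2 + 9))² = (-965 + 11)² = (-954)² = 910116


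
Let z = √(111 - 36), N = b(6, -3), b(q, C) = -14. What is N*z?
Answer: -70*√3 ≈ -121.24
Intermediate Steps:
N = -14
z = 5*√3 (z = √75 = 5*√3 ≈ 8.6602)
N*z = -70*√3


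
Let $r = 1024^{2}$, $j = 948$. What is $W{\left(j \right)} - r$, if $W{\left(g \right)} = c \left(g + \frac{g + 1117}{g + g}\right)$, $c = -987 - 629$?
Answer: $- \frac{612006058}{237} \approx -2.5823 \cdot 10^{6}$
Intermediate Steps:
$c = -1616$
$r = 1048576$
$W{\left(g \right)} = - 1616 g - \frac{808 \left(1117 + g\right)}{g}$ ($W{\left(g \right)} = - 1616 \left(g + \frac{g + 1117}{g + g}\right) = - 1616 \left(g + \frac{1117 + g}{2 g}\right) = - 1616 g - \frac{808 \left(1117 + g\right)}{g}$)
$W{\left(j \right)} - r = \left(-808 - \frac{902536}{948} - 1531968\right) - 1048576 = \left(-808 - \frac{225634}{237} - 1531968\right) - 1048576 = - \frac{363493546}{237} - 1048576 = - \frac{612006058}{237}$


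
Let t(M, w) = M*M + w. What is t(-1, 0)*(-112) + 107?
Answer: -5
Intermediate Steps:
t(M, w) = w + M**2 (t(M, w) = M**2 + w = w + M**2)
t(-1, 0)*(-112) + 107 = (0 + (-1)**2)*(-112) + 107 = (0 + 1)*(-112) + 107 = 1*(-112) + 107 = -112 + 107 = -5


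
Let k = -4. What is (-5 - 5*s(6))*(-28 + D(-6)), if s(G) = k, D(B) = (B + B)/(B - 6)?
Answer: -405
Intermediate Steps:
D(B) = 2*B/(-6 + B) (D(B) = (2*B)/(-6 + B) = 2*B/(-6 + B))
s(G) = -4
(-5 - 5*s(6))*(-28 + D(-6)) = (-5 - 5*(-4))*(-28 + 2*(-6)/(-6 - 6)) = (-5 + 20)*(-28 + 2*(-6)/(-12)) = 15*(-28 + 2*(-6)*(-1/12)) = 15*(-28 + 1) = 15*(-27) = -405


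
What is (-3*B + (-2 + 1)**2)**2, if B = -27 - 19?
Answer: 19321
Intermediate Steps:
B = -46
(-3*B + (-2 + 1)**2)**2 = (-3*(-46) + (-2 + 1)**2)**2 = (138 + (-1)**2)**2 = (138 + 1)**2 = 139**2 = 19321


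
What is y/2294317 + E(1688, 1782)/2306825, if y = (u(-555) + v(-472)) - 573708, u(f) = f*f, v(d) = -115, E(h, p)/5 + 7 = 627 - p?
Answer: -2364073408/19972029485 ≈ -0.11837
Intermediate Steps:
E(h, p) = 3100 - 5*p (E(h, p) = -35 + 5*(627 - p) = -35 + (3135 - 5*p) = 3100 - 5*p)
u(f) = f²
y = -265798 (y = ((-555)² - 115) - 573708 = (308025 - 115) - 573708 = 307910 - 573708 = -265798)
y/2294317 + E(1688, 1782)/2306825 = -265798/2294317 + (3100 - 5*1782)/2306825 = -265798*1/2294317 + (3100 - 8910)*(1/2306825) = -265798/2294317 - 5810*1/2306825 = -265798/2294317 - 1162/461365 = -2364073408/19972029485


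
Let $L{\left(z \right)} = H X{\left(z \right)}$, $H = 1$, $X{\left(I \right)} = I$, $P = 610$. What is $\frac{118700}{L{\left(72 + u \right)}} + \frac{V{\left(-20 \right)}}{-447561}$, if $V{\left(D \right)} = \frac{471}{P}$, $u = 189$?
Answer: $\frac{3600727689341}{7917354090} \approx 454.79$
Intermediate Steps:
$V{\left(D \right)} = \frac{471}{610}$
$L{\left(z \right)} = z$ ($L{\left(z \right)} = 1 z = z$)
$\frac{118700}{L{\left(72 + u \right)}} + \frac{V{\left(-20 \right)}}{-447561} = \frac{118700}{72 + 189} + \frac{471}{610 \left(-447561\right)} = \frac{118700}{261} + \frac{471}{610} \left(- \frac{1}{447561}\right) = 118700 \cdot \frac{1}{261} - \frac{157}{91004070} = \frac{118700}{261} - \frac{157}{91004070} = \frac{3600727689341}{7917354090}$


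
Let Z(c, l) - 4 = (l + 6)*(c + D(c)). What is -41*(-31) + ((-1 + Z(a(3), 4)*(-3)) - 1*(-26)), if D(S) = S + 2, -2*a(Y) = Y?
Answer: 1314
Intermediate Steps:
a(Y) = -Y/2
D(S) = 2 + S
Z(c, l) = 4 + (2 + 2*c)*(6 + l) (Z(c, l) = 4 + (l + 6)*(c + (2 + c)) = 4 + (6 + l)*(2 + 2*c) = 4 + (2 + 2*c)*(6 + l))
-41*(-31) + ((-1 + Z(a(3), 4)*(-3)) - 1*(-26)) = -41*(-31) + ((-1 + (16 + 2*4 + 12*(-½*3) + 2*(-½*3)*4)*(-3)) - 1*(-26)) = 1271 + ((-1 + (16 + 8 + 12*(-3/2) + 2*(-3/2)*4)*(-3)) + 26) = 1271 + ((-1 + (16 + 8 - 18 - 12)*(-3)) + 26) = 1271 + ((-1 - 6*(-3)) + 26) = 1271 + ((-1 + 18) + 26) = 1271 + (17 + 26) = 1271 + 43 = 1314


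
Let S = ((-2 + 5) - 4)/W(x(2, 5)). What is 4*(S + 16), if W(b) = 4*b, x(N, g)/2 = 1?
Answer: 127/2 ≈ 63.500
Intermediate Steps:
x(N, g) = 2 (x(N, g) = 2*1 = 2)
S = -⅛ (S = ((-2 + 5) - 4)/((4*2)) = (3 - 4)/8 = -1*⅛ = -⅛ ≈ -0.12500)
4*(S + 16) = 4*(-⅛ + 16) = 4*(127/8) = 127/2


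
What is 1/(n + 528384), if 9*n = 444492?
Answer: 1/577772 ≈ 1.7308e-6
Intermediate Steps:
n = 49388 (n = (⅑)*444492 = 49388)
1/(n + 528384) = 1/(49388 + 528384) = 1/577772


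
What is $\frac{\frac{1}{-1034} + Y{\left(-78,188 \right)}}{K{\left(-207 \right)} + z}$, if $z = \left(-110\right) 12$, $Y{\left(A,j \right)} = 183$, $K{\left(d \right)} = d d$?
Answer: $\frac{189221}{42940986} \approx 0.0044065$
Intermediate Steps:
$K{\left(d \right)} = d^{2}$
$z = -1320$
$\frac{\frac{1}{-1034} + Y{\left(-78,188 \right)}}{K{\left(-207 \right)} + z} = \frac{\frac{1}{-1034} + 183}{\left(-207\right)^{2} - 1320} = \frac{- \frac{1}{1034} + 183}{42849 - 1320} = \frac{189221}{1034 \cdot 41529} = \frac{189221}{1034} \cdot \frac{1}{41529} = \frac{189221}{42940986}$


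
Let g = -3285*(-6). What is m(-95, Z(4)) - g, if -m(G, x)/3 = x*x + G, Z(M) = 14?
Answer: -20013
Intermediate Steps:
g = 19710
m(G, x) = -3*G - 3*x² (m(G, x) = -3*(x*x + G) = -3*(x² + G) = -3*(G + x²) = -3*G - 3*x²)
m(-95, Z(4)) - g = (-3*(-95) - 3*14²) - 1*19710 = (285 - 3*196) - 19710 = (285 - 588) - 19710 = -303 - 19710 = -20013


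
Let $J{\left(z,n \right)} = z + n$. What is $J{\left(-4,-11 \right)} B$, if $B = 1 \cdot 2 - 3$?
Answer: $15$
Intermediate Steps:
$J{\left(z,n \right)} = n + z$
$B = -1$ ($B = 2 - 3 = -1$)
$J{\left(-4,-11 \right)} B = \left(-11 - 4\right) \left(-1\right) = \left(-15\right) \left(-1\right) = 15$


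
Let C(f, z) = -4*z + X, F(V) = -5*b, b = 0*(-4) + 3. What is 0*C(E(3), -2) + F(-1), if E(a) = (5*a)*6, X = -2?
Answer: -15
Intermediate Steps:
E(a) = 30*a
b = 3 (b = 0 + 3 = 3)
F(V) = -15 (F(V) = -5*3 = -15)
C(f, z) = -2 - 4*z (C(f, z) = -4*z - 2 = -2 - 4*z)
0*C(E(3), -2) + F(-1) = 0*(-2 - 4*(-2)) - 15 = 0*(-2 + 8) - 15 = 0*6 - 15 = 0 - 15 = -15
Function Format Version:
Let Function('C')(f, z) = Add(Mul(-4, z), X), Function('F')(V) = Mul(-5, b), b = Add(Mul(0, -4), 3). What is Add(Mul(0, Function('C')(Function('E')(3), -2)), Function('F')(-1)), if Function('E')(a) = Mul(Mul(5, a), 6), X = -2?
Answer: -15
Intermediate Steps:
Function('E')(a) = Mul(30, a)
b = 3 (b = Add(0, 3) = 3)
Function('F')(V) = -15 (Function('F')(V) = Mul(-5, 3) = -15)
Function('C')(f, z) = Add(-2, Mul(-4, z)) (Function('C')(f, z) = Add(Mul(-4, z), -2) = Add(-2, Mul(-4, z)))
Add(Mul(0, Function('C')(Function('E')(3), -2)), Function('F')(-1)) = Add(Mul(0, Add(-2, Mul(-4, -2))), -15) = Add(Mul(0, Add(-2, 8)), -15) = Add(Mul(0, 6), -15) = Add(0, -15) = -15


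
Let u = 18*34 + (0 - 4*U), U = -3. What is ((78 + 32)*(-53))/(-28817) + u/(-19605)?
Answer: 32105114/188319095 ≈ 0.17048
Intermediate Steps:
u = 624 (u = 18*34 + (0 - 4*(-3)) = 612 + (0 + 12) = 612 + 12 = 624)
((78 + 32)*(-53))/(-28817) + u/(-19605) = ((78 + 32)*(-53))/(-28817) + 624/(-19605) = (110*(-53))*(-1/28817) + 624*(-1/19605) = -5830*(-1/28817) - 208/6535 = 5830/28817 - 208/6535 = 32105114/188319095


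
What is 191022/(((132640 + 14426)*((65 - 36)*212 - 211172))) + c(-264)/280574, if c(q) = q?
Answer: -667811628067/704990330476768 ≈ -0.00094726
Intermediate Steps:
191022/(((132640 + 14426)*((65 - 36)*212 - 211172))) + c(-264)/280574 = 191022/(((132640 + 14426)*((65 - 36)*212 - 211172))) - 264/280574 = 191022/((147066*(29*212 - 211172))) - 264*1/280574 = 191022/((147066*(6148 - 211172))) - 132/140287 = 191022/((147066*(-205024))) - 132/140287 = 191022/(-30152059584) - 132/140287 = 191022*(-1/30152059584) - 132/140287 = -31837/5025343264 - 132/140287 = -667811628067/704990330476768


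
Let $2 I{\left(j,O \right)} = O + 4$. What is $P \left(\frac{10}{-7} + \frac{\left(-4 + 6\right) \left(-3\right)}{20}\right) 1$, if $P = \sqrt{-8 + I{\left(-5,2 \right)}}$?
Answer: $- \frac{121 i \sqrt{5}}{70} \approx - 3.8652 i$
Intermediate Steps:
$I{\left(j,O \right)} = 2 + \frac{O}{2}$ ($I{\left(j,O \right)} = \frac{O + 4}{2} = \frac{4 + O}{2} = 2 + \frac{O}{2}$)
$P = i \sqrt{5}$ ($P = \sqrt{-8 + \left(2 + \frac{1}{2} \cdot 2\right)} = \sqrt{-8 + \left(2 + 1\right)} = \sqrt{-8 + 3} = \sqrt{-5} = i \sqrt{5} \approx 2.2361 i$)
$P \left(\frac{10}{-7} + \frac{\left(-4 + 6\right) \left(-3\right)}{20}\right) 1 = i \sqrt{5} \left(\frac{10}{-7} + \frac{\left(-4 + 6\right) \left(-3\right)}{20}\right) 1 = i \sqrt{5} \left(10 \left(- \frac{1}{7}\right) + 2 \left(-3\right) \frac{1}{20}\right) 1 = i \sqrt{5} \left(- \frac{10}{7} - \frac{3}{10}\right) 1 = i \sqrt{5} \left(- \frac{121}{70}\right) 1 = - \frac{121 i \sqrt{5}}{70} \cdot 1 = - \frac{121 i \sqrt{5}}{70}$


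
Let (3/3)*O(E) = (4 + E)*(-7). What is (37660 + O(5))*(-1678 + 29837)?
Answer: 1058693923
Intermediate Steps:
O(E) = -28 - 7*E (O(E) = (4 + E)*(-7) = -28 - 7*E)
(37660 + O(5))*(-1678 + 29837) = (37660 + (-28 - 7*5))*(-1678 + 29837) = (37660 + (-28 - 35))*28159 = (37660 - 63)*28159 = 37597*28159 = 1058693923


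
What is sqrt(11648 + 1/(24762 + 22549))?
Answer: sqrt(215471704839)/4301 ≈ 107.93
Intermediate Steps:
sqrt(11648 + 1/(24762 + 22549)) = sqrt(11648 + 1/47311) = sqrt(551078529/47311) = sqrt(215471704839)/4301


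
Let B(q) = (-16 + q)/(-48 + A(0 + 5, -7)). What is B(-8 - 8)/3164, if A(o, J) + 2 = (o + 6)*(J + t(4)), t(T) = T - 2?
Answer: 8/83055 ≈ 9.6322e-5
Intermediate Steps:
t(T) = -2 + T
A(o, J) = -2 + (2 + J)*(6 + o) (A(o, J) = -2 + (o + 6)*(J + (-2 + 4)) = -2 + (6 + o)*(J + 2) = -2 + (6 + o)*(2 + J) = -2 + (2 + J)*(6 + o))
B(q) = 16/105 - q/105 (B(q) = (-16 + q)/(-48 + (10 + 2*(0 + 5) + 6*(-7) - 7*(0 + 5))) = (-16 + q)/(-48 + (10 + 2*5 - 42 - 7*5)) = (-16 + q)/(-48 + (10 + 10 - 42 - 35)) = (-16 + q)/(-48 - 57) = (-16 + q)/(-105) = (-16 + q)*(-1/105) = 16/105 - q/105)
B(-8 - 8)/3164 = (16/105 - (-8 - 8)/105)/3164 = (16/105 - 1/105*(-16))*(1/3164) = (16/105 + 16/105)*(1/3164) = (32/105)*(1/3164) = 8/83055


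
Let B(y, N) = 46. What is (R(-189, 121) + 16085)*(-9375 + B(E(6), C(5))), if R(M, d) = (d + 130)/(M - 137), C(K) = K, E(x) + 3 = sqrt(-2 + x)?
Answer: -48916229011/326 ≈ -1.5005e+8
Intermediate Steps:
E(x) = -3 + sqrt(-2 + x)
R(M, d) = (130 + d)/(-137 + M)
(R(-189, 121) + 16085)*(-9375 + B(E(6), C(5))) = ((130 + 121)/(-137 - 189) + 16085)*(-9375 + 46) = (251/(-326) + 16085)*(-9329) = (-1/326*251 + 16085)*(-9329) = (-251/326 + 16085)*(-9329) = (5243459/326)*(-9329) = -48916229011/326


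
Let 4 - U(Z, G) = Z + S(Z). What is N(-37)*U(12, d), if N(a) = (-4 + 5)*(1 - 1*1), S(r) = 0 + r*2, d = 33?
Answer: 0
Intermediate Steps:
S(r) = 2*r (S(r) = 0 + 2*r = 2*r)
N(a) = 0 (N(a) = 1*(1 - 1) = 1*0 = 0)
U(Z, G) = 4 - 3*Z (U(Z, G) = 4 - (Z + 2*Z) = 4 - 3*Z)
N(-37)*U(12, d) = 0*(4 - 3*12) = 0*(4 - 36) = 0*(-32) = 0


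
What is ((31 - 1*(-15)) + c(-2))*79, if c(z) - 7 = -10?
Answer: 3397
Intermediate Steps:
c(z) = -3 (c(z) = 7 - 10 = -3)
((31 - 1*(-15)) + c(-2))*79 = ((31 - 1*(-15)) - 3)*79 = ((31 + 15) - 3)*79 = (46 - 3)*79 = 43*79 = 3397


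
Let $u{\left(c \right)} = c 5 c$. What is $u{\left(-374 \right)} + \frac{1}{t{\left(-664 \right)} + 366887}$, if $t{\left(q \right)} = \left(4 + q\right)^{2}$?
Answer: $\frac{561243358061}{802487} \approx 6.9938 \cdot 10^{5}$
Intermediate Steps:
$u{\left(c \right)} = 5 c^{2}$ ($u{\left(c \right)} = 5 c c = 5 c^{2}$)
$u{\left(-374 \right)} + \frac{1}{t{\left(-664 \right)} + 366887} = 5 \left(-374\right)^{2} + \frac{1}{\left(4 - 664\right)^{2} + 366887} = 5 \cdot 139876 + \frac{1}{\left(-660\right)^{2} + 366887} = 699380 + \frac{1}{435600 + 366887} = 699380 + \frac{1}{802487} = \frac{561243358061}{802487}$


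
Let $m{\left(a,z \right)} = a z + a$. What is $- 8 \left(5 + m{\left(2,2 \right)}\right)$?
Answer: $-88$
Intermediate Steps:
$m{\left(a,z \right)} = a + a z$
$- 8 \left(5 + m{\left(2,2 \right)}\right) = - 8 \left(5 + 2 \left(1 + 2\right)\right) = - 8 \left(5 + 2 \cdot 3\right) = - 8 \left(5 + 6\right) = \left(-8\right) 11 = -88$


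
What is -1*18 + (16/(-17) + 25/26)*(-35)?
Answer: -8271/442 ≈ -18.713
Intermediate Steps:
-1*18 + (16/(-17) + 25/26)*(-35) = -18 + (16*(-1/17) + 25*(1/26))*(-35) = -18 + (-16/17 + 25/26)*(-35) = -18 + (9/442)*(-35) = -18 - 315/442 = -8271/442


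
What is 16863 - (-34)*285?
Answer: 26553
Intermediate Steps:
16863 - (-34)*285 = 16863 - 1*(-9690) = 16863 + 9690 = 26553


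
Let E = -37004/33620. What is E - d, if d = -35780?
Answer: 300721649/8405 ≈ 35779.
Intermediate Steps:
E = -9251/8405 (E = -37004*1/33620 = -9251/8405 ≈ -1.1007)
E - d = -9251/8405 - 1*(-35780) = -9251/8405 + 35780 = 300721649/8405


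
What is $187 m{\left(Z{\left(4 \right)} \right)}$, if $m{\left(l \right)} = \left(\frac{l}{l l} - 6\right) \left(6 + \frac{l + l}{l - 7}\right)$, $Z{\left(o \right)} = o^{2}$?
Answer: $- \frac{763895}{72} \approx -10610.0$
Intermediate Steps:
$m{\left(l \right)} = \left(-6 + \frac{1}{l}\right) \left(6 + \frac{2 l}{-7 + l}\right)$ ($m{\left(l \right)} = \left(\frac{l}{l^{2}} - 6\right) \left(6 + \frac{2 l}{-7 + l}\right) = \left(\frac{1}{l} - 6\right) \left(6 + \frac{2 l}{-7 + l}\right) = \left(-6 + \frac{1}{l}\right) \left(6 + \frac{2 l}{-7 + l}\right)$)
$187 m{\left(Z{\left(4 \right)} \right)} = 187 \frac{2 \left(-21 - 24 \left(4^{2}\right)^{2} + 130 \cdot 4^{2}\right)}{4^{2} \left(-7 + 4^{2}\right)} = 187 \frac{2 \left(-21 - 24 \cdot 16^{2} + 130 \cdot 16\right)}{16 \left(-7 + 16\right)} = 187 \cdot 2 \cdot \frac{1}{16} \cdot \frac{1}{9} \left(-21 - 6144 + 2080\right) = 187 \cdot 2 \cdot \frac{1}{16} \cdot \frac{1}{9} \left(-4085\right) = 187 \left(- \frac{4085}{72}\right) = - \frac{763895}{72}$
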